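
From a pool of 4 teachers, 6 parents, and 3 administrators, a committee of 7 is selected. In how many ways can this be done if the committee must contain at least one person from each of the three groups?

Total 7-person selections from all 13: C(13,7) = 1716.
Selections missing a whole group: no teachers → C(9,7) = 36; no parents → C(7,7) = 1; no administrators → C(10,7) = 120.
Add back selections omitting two groups (i.e. drawn from a single group): C(4,7) + C(6,7) + C(3,7) = 0.
By inclusion–exclusion: 1716 − 157 + 0 = 1559.

1559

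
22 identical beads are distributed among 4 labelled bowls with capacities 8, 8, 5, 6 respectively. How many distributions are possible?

56

Ignoring the caps, the number of non-negative solutions to x_1+…+x_4 = 22 is C(25,3) = 2300.
Subtract solutions that violate a single cap (substitute x_i' = x_i − (cap_i+1)): x_1 ≥ 9 gives C(16,3) = 560; x_2 ≥ 9 gives C(16,3) = 560; x_3 ≥ 6 gives C(19,3) = 969; x_4 ≥ 7 gives C(18,3) = 816. Together 2905.
Add back pairs where two caps are both exceeded: 35 + 120 + 84 + 120 + 84 + 220 = 663.
Subtract triples: 0 + 0 + 1 + 1 = 2.
By inclusion–exclusion the count is 2300 − 2905 + 663 − 2 = 56.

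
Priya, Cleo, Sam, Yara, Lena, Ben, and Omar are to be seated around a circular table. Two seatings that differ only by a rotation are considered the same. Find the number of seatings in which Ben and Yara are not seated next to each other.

Without the restriction there are (6)! = 720 seatings.
Those with Ben next to Yara: fuse the pair into one unit and seat 6 units around a circle — 2·(5)! = 240.
Subtracting, 720 − 240 = 480.

480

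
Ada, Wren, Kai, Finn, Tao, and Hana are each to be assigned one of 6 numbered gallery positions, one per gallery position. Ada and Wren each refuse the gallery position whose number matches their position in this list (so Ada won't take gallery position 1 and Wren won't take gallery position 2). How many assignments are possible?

504

Let Aᵢ (for i ∈ {1, 2}) be the placements that put person i in their forbidden gallery position. Any j of these fix j positions, leaving (6−j)! ways to fill the rest, and there are C(2,j) ways to pick which j.
By inclusion–exclusion, the number of valid placements is Σ_{j=0}^{2} (−1)^j C(2,j)·(6−j)!.
Computing: 720 − 240 + 24 = 504.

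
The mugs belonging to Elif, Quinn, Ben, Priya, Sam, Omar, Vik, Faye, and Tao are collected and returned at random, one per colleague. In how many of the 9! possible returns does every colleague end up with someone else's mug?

133496

Count assignments avoiding every fixed point. For any j of the 9 colleagues fixed to their own mug, the other 9−j can be arranged in (9−j)! ways.
By inclusion–exclusion this is Σ_{j=0}^{9} (−1)^j C(9,j)·(9−j)!.
Computing: 362880 − 362880 + 181440 − 60480 + 15120 − 3024 + 504 − 72 + 9 − 1 = 133496.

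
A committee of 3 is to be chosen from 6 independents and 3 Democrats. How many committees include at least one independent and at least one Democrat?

63

With no constraint there are C(9,3) = 84 possible selections.
Selections missing a whole group: no independents → C(3,3) = 1; no Democrats → C(6,3) = 20.
Both groups omitted at once is impossible, so 84 − 21 = 63.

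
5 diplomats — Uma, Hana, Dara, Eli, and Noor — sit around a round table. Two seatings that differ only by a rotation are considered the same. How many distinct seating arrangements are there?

Fix one person's seat to break rotational symmetry; the remaining 4 people can be arranged in (4)! = 24 ways.

24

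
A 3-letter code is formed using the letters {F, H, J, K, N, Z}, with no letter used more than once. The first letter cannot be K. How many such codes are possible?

The first letter has 6−1 = 5 choices (anything except K).
The remaining 2 letters are filled from the other 5 symbols without repetition: 5 × 4 = 20.
Total: 5 × 20 = 100.

100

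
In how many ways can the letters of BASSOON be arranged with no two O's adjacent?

900

Total arrangements of BASSOON: 7!/(2!·2!) = 1260.
If the two O's are adjacent, glue them into one block, leaving 6 items to arrange: (6)!/(2!) = 360 ways.
Hence 1260 − 360 = 900.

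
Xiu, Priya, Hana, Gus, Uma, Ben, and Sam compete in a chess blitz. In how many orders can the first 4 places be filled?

This is an ordered selection of 4 from 7: P(7,4).
That gives 7 × 6 × 5 × 4 = 840.

840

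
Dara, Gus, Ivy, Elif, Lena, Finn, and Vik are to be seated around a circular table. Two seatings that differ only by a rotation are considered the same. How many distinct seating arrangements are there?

720

Around a circle, 7 distinct people have 7!/7 = (6)! = 720 rotationally distinct seatings.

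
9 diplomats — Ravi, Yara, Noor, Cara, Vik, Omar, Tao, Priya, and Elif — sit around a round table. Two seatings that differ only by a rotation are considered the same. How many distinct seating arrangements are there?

40320

Seat Ravi anywhere (absorbing the rotational symmetry), then permute the other 8: (8)! = 40320.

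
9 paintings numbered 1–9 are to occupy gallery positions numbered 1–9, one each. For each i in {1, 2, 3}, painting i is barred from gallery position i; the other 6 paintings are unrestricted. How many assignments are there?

256320

Let Aᵢ (for i ∈ {1, 2, 3}) be the placements that put painting i in its forbidden gallery position. Any j of these fix j positions, leaving (9−j)! ways to fill the rest, and there are C(3,j) ways to pick which j.
By inclusion–exclusion, the number of valid placements is Σ_{j=0}^{3} (−1)^j C(3,j)·(9−j)!.
Computing: 362880 − 120960 + 15120 − 720 = 256320.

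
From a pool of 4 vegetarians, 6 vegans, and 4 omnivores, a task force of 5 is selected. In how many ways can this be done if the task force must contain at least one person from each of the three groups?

Total 5-person selections from all 14: C(14,5) = 2002.
Subtract selections that omit an entire group: no vegetarians → C(10,5) = 252; no vegans → C(8,5) = 56; no omnivores → C(10,5) = 252.
Add back selections omitting two groups (i.e. drawn from a single group): C(4,5) + C(6,5) + C(4,5) = 6.
By inclusion–exclusion: 2002 − 560 + 6 = 1448.

1448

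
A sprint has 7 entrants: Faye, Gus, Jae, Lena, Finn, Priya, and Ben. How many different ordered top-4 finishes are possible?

This is an ordered selection of 4 from 7: P(7,4).
That gives 7 × 6 × 5 × 4 = 840.

840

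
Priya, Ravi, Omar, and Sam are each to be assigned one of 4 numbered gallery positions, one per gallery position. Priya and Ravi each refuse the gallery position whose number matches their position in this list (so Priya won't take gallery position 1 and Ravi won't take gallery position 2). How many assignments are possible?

Let Aᵢ (for i ∈ {1, 2}) be the placements that put person i in their forbidden gallery position. Any j of these fix j positions, leaving (4−j)! ways to fill the rest, and there are C(2,j) ways to pick which j.
By inclusion–exclusion, the number of valid placements is Σ_{j=0}^{2} (−1)^j C(2,j)·(4−j)!.
Computing: 24 − 12 + 2 = 14.

14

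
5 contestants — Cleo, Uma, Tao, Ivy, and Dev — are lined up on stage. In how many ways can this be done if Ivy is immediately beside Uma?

Treat {Ivy, Uma} as a single unit. There are 4 units to order, and the pair itself can be ordered 2 ways.
That gives 2 × 4! = 2 × 24 = 48.

48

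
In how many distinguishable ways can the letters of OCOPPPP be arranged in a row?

105

OCOPPPP has 7 letters with O appearing twice and P appearing 4 times.
So there are 7! / (4!·2!) = 105 distinguishable arrangements.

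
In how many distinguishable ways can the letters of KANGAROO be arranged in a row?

The 8 letters of KANGAROO have repeats: A appearing twice and O appearing twice.
So there are 8! / (2!·2!) = 10080 distinguishable arrangements.

10080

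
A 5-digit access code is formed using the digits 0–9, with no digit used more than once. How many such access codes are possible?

With no repetition, fill the 5 digits in order: 10 choices, then 9, down to 6.
That product is 10 × 9 × 8 × 7 × 6 = 30240.

30240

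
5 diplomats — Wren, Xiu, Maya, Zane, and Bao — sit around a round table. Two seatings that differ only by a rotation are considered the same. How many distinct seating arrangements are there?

24

Seat Wren anywhere (absorbing the rotational symmetry), then permute the other 4: (4)! = 24.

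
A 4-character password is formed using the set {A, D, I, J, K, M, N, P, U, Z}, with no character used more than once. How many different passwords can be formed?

Choose and order 4 of the 10 symbols: the first character has 10 options, the next 9, then 8, 7.
That product is 10 × 9 × 8 × 7 = 5040.

5040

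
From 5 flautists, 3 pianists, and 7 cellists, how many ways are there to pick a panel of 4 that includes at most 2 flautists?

1260

Split by how many flautists are chosen (0 through 2).
Sum: C(5,0)·C(10,4) + C(5,1)·C(10,3) + C(5,2)·C(10,2) = 210 + 600 + 450 = 1260.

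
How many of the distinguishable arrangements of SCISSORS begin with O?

Fix O in the first position and arrange the remaining 7 letters.
Those 7 letters have S appearing 4 times, giving (7)!/(4!) = 210.

210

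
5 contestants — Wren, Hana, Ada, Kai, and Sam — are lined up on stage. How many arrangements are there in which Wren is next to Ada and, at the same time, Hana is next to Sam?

24

Treat {Wren,Ada} as one block (2 orders) and {Hana,Sam} as another (2 orders).
That leaves 3 units to arrange: 2 × 2 × 3! = 4 × 6 = 24.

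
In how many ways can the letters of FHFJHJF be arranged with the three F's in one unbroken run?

Treat the 3 copies of F as a single block. The multiset to arrange is then {FFF, H, H, J, J}, 5 items in all.
That gives (5)!/(2!·2!) = 30 arrangements.

30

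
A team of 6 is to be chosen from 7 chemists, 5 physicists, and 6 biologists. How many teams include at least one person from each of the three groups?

15470

Unrestricted: C(18,6) = 18564 ways to pick any 6 of the 18.
Selections missing a whole group: no chemists → C(11,6) = 462; no physicists → C(13,6) = 1716; no biologists → C(12,6) = 924.
Add back selections omitting two groups (i.e. drawn from a single group): C(7,6) + C(5,6) + C(6,6) = 8.
By inclusion–exclusion: 18564 − 3102 + 8 = 15470.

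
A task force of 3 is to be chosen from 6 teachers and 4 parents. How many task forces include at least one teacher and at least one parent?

96

Unrestricted: C(10,3) = 120 ways to pick any 3 of the 10.
Subtract selections that omit an entire group: no teachers → C(4,3) = 4; no parents → C(6,3) = 20.
Both groups omitted at once is impossible, so 120 − 24 = 96.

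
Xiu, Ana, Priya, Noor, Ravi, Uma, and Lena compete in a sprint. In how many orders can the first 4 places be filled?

840

There are 7 choices for 1st place, 6 for 2nd, and so on down to 4 for position 4.
That gives 7 × 6 × 5 × 4 = 840.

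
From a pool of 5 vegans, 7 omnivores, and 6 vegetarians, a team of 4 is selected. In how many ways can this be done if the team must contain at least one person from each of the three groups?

With no constraint there are C(18,4) = 3060 possible selections.
Subtract selections that omit an entire group: no vegans → C(13,4) = 715; no omnivores → C(11,4) = 330; no vegetarians → C(12,4) = 495.
Add back selections omitting two groups (i.e. drawn from a single group): C(5,4) + C(7,4) + C(6,4) = 55.
By inclusion–exclusion: 3060 − 1540 + 55 = 1575.

1575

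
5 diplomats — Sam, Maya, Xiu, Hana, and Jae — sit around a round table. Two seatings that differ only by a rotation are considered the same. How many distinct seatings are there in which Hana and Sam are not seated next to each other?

12

All circular seatings of 5 people number (4)! = 24.
Seatings with Hana beside Sam: treat them as a block with 2 internal orders, giving 2 × (3)! = 12.
Subtracting, 24 − 12 = 12.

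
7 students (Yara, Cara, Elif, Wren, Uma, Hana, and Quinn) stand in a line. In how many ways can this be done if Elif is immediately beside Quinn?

Glue Elif and Quinn into one block (2 internal orders), leaving 6 units to arrange in a row.
So the count is 2·(6)! = 1440.

1440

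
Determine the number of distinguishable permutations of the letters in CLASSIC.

1260

The 7 letters of CLASSIC have repeats: C appearing twice and S appearing twice.
Dividing 7! = 5040 by 2!·2! = 4 for the repeated letters gives 1260.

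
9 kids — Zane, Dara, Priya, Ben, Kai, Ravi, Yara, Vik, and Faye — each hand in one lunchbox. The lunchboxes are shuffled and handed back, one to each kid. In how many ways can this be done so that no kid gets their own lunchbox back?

133496

Count assignments avoiding every fixed point. For any j of the 9 kids fixed to their own lunchbox, the other 9−j can be arranged in (9−j)! ways.
By inclusion–exclusion this is Σ_{j=0}^{9} (−1)^j C(9,j)·(9−j)!.
Computing: 362880 − 362880 + 181440 − 60480 + 15120 − 3024 + 504 − 72 + 9 − 1 = 133496.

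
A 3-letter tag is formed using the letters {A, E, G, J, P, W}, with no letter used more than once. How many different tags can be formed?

With no repetition, fill the 3 letters in order: 6 choices, then 5, down to 4.
6 × 5 × 4 = 120.

120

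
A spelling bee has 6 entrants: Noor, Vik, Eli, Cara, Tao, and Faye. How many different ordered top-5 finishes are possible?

This is an ordered selection of 5 from 6: P(6,5).
That gives 6 × 5 × 4 × 3 × 2 = 720.

720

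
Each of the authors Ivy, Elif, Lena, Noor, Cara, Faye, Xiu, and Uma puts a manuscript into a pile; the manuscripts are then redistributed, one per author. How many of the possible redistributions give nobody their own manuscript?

Count assignments avoiding every fixed point. For any j of the 8 authors fixed to their own manuscript, the other 8−j can be arranged in (8−j)! ways.
By inclusion–exclusion this is Σ_{j=0}^{8} (−1)^j C(8,j)·(8−j)!.
Computing: 40320 − 40320 + 20160 − 6720 + 1680 − 336 + 56 − 8 + 1 = 14833.

14833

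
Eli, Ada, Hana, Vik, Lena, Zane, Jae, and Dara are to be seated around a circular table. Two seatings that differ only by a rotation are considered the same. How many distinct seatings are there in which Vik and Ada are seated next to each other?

1440

Glue Vik and Ada into a block (2 internal orders). Seating 7 units around a circle gives (6)! arrangements.
So 2 × (6)! = 2 × 720 = 1440.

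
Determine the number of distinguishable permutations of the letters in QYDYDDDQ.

420

Letter multiplicities in QYDYDDDQ: D×4, Q×2, Y×2.
Dividing 8! = 40320 by 4!·2!·2! = 96 for the repeated letters gives 420.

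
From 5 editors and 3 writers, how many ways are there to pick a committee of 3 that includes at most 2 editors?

46

Split by how many editors are chosen (0 through 2).
Sum: C(5,0)·C(3,3) + C(5,1)·C(3,2) + C(5,2)·C(3,1) = 1 + 15 + 30 = 46.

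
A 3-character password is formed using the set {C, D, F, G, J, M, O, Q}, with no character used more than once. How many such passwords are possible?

336

This is a permutation of 3 out of 8: P(8,3) = 8!/5!.
That product is 8 × 7 × 6 = 336.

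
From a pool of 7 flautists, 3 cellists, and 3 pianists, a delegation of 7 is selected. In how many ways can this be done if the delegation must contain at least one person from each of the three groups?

With no constraint there are C(13,7) = 1716 possible selections.
Subtract selections that omit an entire group: no flautists → C(6,7) = 0; no cellists → C(10,7) = 120; no pianists → C(10,7) = 120.
Add back selections omitting two groups (i.e. drawn from a single group): C(7,7) + C(3,7) + C(3,7) = 1.
By inclusion–exclusion: 1716 − 240 + 1 = 1477.

1477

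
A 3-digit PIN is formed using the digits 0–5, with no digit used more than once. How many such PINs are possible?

120

This is a permutation of 3 out of 6: P(6,3) = 6!/3!.
That product is 6 × 5 × 4 = 120.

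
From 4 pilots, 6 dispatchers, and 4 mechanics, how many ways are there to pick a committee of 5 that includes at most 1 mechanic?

Split by how many mechanics are chosen (0 through 1).
Sum: C(4,0)·C(10,5) + C(4,1)·C(10,4) = 252 + 840 = 1092.

1092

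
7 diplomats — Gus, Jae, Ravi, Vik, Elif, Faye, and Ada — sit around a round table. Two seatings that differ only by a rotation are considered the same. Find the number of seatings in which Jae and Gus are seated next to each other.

Glue Jae and Gus into a block (2 internal orders). Seating 6 units around a circle gives (5)! arrangements.
So 2 × (5)! = 2 × 120 = 240.

240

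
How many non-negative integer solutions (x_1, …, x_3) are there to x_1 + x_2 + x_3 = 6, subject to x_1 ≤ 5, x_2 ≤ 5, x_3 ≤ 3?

20

Ignoring the caps, the number of non-negative solutions to x_1+…+x_3 = 6 is C(8,2) = 28.
Subtract solutions that violate a single cap (substitute x_i' = x_i − (cap_i+1)): x_1 ≥ 6 gives C(2,2) = 1; x_2 ≥ 6 gives C(2,2) = 1; x_3 ≥ 4 gives C(4,2) = 6. Together 8.
No two caps can be exceeded simultaneously, so the pair terms are all 0.
By inclusion–exclusion the count is 28 − 8 + 0 = 20.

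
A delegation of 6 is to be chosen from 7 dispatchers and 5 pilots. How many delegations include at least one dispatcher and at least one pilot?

917

With no constraint there are C(12,6) = 924 possible selections.
Subtract selections that omit an entire group: no dispatchers → C(5,6) = 0; no pilots → C(7,6) = 7.
Both groups omitted at once is impossible, so 924 − 7 = 917.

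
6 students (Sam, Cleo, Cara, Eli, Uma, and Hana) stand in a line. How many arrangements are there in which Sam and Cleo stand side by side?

Treat {Sam, Cleo} as a single unit. There are 5 units to order, and the pair itself can be ordered 2 ways.
So the count is 2·(5)! = 240.

240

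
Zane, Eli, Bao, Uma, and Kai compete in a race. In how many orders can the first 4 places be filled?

There are 5 choices for 1st place, 4 for 2nd, and so on down to 2 for position 4.
That gives 5 × 4 × 3 × 2 = 120.

120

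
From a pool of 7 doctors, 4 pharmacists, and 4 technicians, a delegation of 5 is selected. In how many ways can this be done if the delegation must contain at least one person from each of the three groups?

2044

Total 5-person selections from all 15: C(15,5) = 3003.
Selections missing a whole group: no doctors → C(8,5) = 56; no pharmacists → C(11,5) = 462; no technicians → C(11,5) = 462.
Add back selections omitting two groups (i.e. drawn from a single group): C(7,5) + C(4,5) + C(4,5) = 21.
By inclusion–exclusion: 3003 − 980 + 21 = 2044.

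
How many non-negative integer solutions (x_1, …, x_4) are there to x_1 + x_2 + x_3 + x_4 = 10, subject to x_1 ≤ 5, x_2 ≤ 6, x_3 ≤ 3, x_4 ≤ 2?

53

By stars and bars, unrestricted non-negative solutions to x_1+…+x_4 = 10 number C(10+3,3) = 286.
Subtract solutions that violate a single cap (substitute x_i' = x_i − (cap_i+1)): x_1 ≥ 6 gives C(7,3) = 35; x_2 ≥ 7 gives C(6,3) = 20; x_3 ≥ 4 gives C(9,3) = 84; x_4 ≥ 3 gives C(10,3) = 120. Together 259.
Add back pairs where two caps are both exceeded: 0 + 1 + 4 + 0 + 1 + 20 = 26.
By inclusion–exclusion the count is 286 − 259 + 26 = 53.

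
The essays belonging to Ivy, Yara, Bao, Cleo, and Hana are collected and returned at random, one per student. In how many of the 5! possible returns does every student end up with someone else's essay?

44

Let Aᵢ be the assignments in which student i gets their own essay. We want the size of the complement of A₁∪…∪A_5.
By inclusion–exclusion this is Σ_{j=0}^{5} (−1)^j C(5,j)·(5−j)!.
Computing: 120 − 120 + 60 − 20 + 5 − 1 = 44.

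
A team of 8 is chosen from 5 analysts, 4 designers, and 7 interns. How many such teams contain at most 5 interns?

12609

Split by how many interns are chosen (0 through 5).
Sum: C(7,0)·C(9,8) + C(7,1)·C(9,7) + C(7,2)·C(9,6) + C(7,3)·C(9,5) + C(7,4)·C(9,4) + C(7,5)·C(9,3) = 9 + 252 + 1764 + 4410 + 4410 + 1764 = 12609.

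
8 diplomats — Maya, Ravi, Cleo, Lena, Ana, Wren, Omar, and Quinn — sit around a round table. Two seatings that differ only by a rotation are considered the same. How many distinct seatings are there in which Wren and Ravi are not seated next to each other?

3600

All circular seatings of 8 people number (7)! = 5040.
Seatings with Wren beside Ravi: treat them as a block with 2 internal orders, giving 2 × (6)! = 1440.
Subtracting, 5040 − 1440 = 3600.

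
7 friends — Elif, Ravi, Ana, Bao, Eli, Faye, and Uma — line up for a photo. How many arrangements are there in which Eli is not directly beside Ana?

3600

Of the 7! = 5040 arrangements, those with Eli and Ana adjacent number 2 × 6! = 1440 (treat the pair as a block with 2 internal orders).
So 5040 − 1440 = 3600 arrangements keep them apart.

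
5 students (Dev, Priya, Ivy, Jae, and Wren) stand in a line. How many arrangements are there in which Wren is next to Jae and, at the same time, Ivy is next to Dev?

Treat {Wren,Jae} as one block (2 orders) and {Ivy,Dev} as another (2 orders).
That leaves 3 units to arrange: 2 × 2 × 3! = 4 × 6 = 24.

24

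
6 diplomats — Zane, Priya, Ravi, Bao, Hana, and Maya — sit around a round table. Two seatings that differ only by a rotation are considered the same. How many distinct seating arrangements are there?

Fix one person's seat to break rotational symmetry; the remaining 5 people can be arranged in (5)! = 120 ways.

120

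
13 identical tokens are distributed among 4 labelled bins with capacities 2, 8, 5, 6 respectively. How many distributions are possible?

By stars and bars, unrestricted non-negative solutions to x_1+…+x_4 = 13 number C(13+3,3) = 560.
Subtract solutions that violate a single cap (substitute x_i' = x_i − (cap_i+1)): x_1 ≥ 3 gives C(13,3) = 286; x_2 ≥ 9 gives C(7,3) = 35; x_3 ≥ 6 gives C(10,3) = 120; x_4 ≥ 7 gives C(9,3) = 84. Together 525.
Add back pairs where two caps are both exceeded: 4 + 35 + 20 + 0 + 0 + 1 = 60.
By inclusion–exclusion the count is 560 − 525 + 60 = 95.

95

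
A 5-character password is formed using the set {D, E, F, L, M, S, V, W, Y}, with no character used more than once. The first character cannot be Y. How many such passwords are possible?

13440

The first character has 9−1 = 8 choices (anything except Y).
The remaining 4 characters are filled from the other 8 symbols without repetition: 8 × 7 × 6 × 5 = 1680.
Total: 8 × 1680 = 13440.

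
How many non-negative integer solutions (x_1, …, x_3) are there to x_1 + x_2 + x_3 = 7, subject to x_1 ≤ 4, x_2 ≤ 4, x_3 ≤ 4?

18

Ignoring the caps, the number of non-negative solutions to x_1+…+x_3 = 7 is C(9,2) = 36.
Subtract solutions that violate a single cap (substitute x_i' = x_i − (cap_i+1)): x_1 ≥ 5 gives C(4,2) = 6; x_2 ≥ 5 gives C(4,2) = 6; x_3 ≥ 5 gives C(4,2) = 6. Together 18.
No two caps can be exceeded simultaneously, so the pair terms are all 0.
By inclusion–exclusion the count is 36 − 18 + 0 = 18.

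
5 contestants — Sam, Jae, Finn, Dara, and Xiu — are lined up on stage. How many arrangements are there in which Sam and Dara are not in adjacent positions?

72

Of the 5! = 120 arrangements, those with Sam and Dara adjacent number 2 × 4! = 48 (treat the pair as a block with 2 internal orders).
So 120 − 48 = 72 arrangements keep them apart.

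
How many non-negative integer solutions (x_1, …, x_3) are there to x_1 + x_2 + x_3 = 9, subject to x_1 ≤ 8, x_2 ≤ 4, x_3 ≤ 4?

Ignoring the caps, the number of non-negative solutions to x_1+…+x_3 = 9 is C(11,2) = 55.
Subtract solutions that violate a single cap (substitute x_i' = x_i − (cap_i+1)): x_1 ≥ 9 gives C(2,2) = 1; x_2 ≥ 5 gives C(6,2) = 15; x_3 ≥ 5 gives C(6,2) = 15. Together 31.
No two caps can be exceeded simultaneously, so the pair terms are all 0.
By inclusion–exclusion the count is 55 − 31 + 0 = 24.

24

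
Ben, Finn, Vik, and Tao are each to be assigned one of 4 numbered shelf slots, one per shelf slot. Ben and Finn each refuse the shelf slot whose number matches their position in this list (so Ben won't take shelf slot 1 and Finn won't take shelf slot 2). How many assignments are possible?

14

Let Aᵢ (for i ∈ {1, 2}) be the placements that put person i in their forbidden shelf slot. Any j of these fix j positions, leaving (4−j)! ways to fill the rest, and there are C(2,j) ways to pick which j.
By inclusion–exclusion, the number of valid placements is Σ_{j=0}^{2} (−1)^j C(2,j)·(4−j)!.
Computing: 24 − 12 + 2 = 14.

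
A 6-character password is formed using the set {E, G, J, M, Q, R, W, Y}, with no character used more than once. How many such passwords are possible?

20160

With no repetition, fill the 6 characters in order: 8 choices, then 7, down to 3.
That product is 8 × 7 × 6 × 5 × 4 × 3 = 20160.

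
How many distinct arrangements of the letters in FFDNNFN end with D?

20

Fix D in the last position and arrange the remaining 6 letters.
Those 6 letters have F appearing 3 times and N appearing 3 times, giving (6)!/(3!·3!) = 20.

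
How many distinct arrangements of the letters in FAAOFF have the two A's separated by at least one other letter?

There are 6!/(3!·2!) = 60 arrangements of FAAOFF in total.
If the two A's are adjacent, glue them into one block, leaving 5 items to arrange: (5)!/(3!) = 20 ways.
Hence 60 − 20 = 40.

40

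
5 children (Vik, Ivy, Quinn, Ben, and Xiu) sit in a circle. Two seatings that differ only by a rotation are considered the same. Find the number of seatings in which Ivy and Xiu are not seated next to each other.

All circular seatings of 5 people number (4)! = 24.
Seatings with Ivy beside Xiu: treat them as a block with 2 internal orders, giving 2 × (3)! = 12.
Subtracting, 24 − 12 = 12.

12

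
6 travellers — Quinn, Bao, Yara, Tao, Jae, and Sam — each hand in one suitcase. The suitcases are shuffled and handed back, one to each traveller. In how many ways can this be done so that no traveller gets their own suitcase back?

Let Aᵢ be the assignments in which traveller i gets their own suitcase. We want the size of the complement of A₁∪…∪A_6.
By inclusion–exclusion this is Σ_{j=0}^{6} (−1)^j C(6,j)·(6−j)!.
Computing: 720 − 720 + 360 − 120 + 30 − 6 + 1 = 265.

265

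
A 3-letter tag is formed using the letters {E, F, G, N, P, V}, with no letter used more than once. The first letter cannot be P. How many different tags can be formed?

100

The first letter has 6−1 = 5 choices (anything except P).
The remaining 2 letters are filled from the other 5 symbols without repetition: 5 × 4 = 20.
Total: 5 × 20 = 100.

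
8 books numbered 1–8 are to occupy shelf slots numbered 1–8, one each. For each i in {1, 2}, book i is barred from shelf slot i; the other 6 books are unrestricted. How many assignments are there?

30960

Let Aᵢ (for i ∈ {1, 2}) be the placements that put book i in its forbidden shelf slot. Any j of these fix j positions, leaving (8−j)! ways to fill the rest, and there are C(2,j) ways to pick which j.
By inclusion–exclusion, the number of valid placements is Σ_{j=0}^{2} (−1)^j C(2,j)·(8−j)!.
Computing: 40320 − 10080 + 720 = 30960.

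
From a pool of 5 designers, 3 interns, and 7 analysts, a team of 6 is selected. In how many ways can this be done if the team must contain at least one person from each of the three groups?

With no constraint there are C(15,6) = 5005 possible selections.
Selections missing a whole group: no designers → C(10,6) = 210; no interns → C(12,6) = 924; no analysts → C(8,6) = 28.
Add back selections omitting two groups (i.e. drawn from a single group): C(5,6) + C(3,6) + C(7,6) = 7.
By inclusion–exclusion: 5005 − 1162 + 7 = 3850.

3850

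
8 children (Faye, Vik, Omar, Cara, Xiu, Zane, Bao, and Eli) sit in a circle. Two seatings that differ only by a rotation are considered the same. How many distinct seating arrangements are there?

Around a circle, 8 distinct people have 8!/8 = (7)! = 5040 rotationally distinct seatings.

5040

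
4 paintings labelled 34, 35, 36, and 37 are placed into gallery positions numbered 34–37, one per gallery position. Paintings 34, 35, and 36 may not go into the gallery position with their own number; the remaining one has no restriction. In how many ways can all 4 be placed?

11

Let Aᵢ (for i ∈ {34, 35, 36}) be the placements that put painting i in its forbidden gallery position. Any j of these fix j positions, leaving (4−j)! ways to fill the rest, and there are C(3,j) ways to pick which j.
By inclusion–exclusion, the number of valid placements is Σ_{j=0}^{3} (−1)^j C(3,j)·(4−j)!.
Computing: 24 − 18 + 6 − 1 = 11.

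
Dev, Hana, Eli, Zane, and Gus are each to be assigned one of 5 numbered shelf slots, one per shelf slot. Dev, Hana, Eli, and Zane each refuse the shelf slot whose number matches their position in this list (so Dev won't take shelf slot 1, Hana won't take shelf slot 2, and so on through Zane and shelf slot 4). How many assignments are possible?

53

Let Aᵢ (for 1 ≤ i ≤ 4) be the placements that put person i in their forbidden shelf slot. Any j of these fix j positions, leaving (5−j)! ways to fill the rest, and there are C(4,j) ways to pick which j.
By inclusion–exclusion, the number of valid placements is Σ_{j=0}^{4} (−1)^j C(4,j)·(5−j)!.
Computing: 120 − 96 + 36 − 8 + 1 = 53.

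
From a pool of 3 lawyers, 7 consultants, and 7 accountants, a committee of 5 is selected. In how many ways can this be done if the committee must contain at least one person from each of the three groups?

3724

Total 5-person selections from all 17: C(17,5) = 6188.
Subtract selections that omit an entire group: no lawyers → C(14,5) = 2002; no consultants → C(10,5) = 252; no accountants → C(10,5) = 252.
Add back selections omitting two groups (i.e. drawn from a single group): C(3,5) + C(7,5) + C(7,5) = 42.
By inclusion–exclusion: 6188 − 2506 + 42 = 3724.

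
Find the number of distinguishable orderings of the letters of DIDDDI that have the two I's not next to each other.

Total arrangements of DIDDDI: 6!/(4!·2!) = 15.
Arrangements with the I's together: treat II as one letter, giving (5)!/(4!) = 5.
Hence 15 − 5 = 10.

10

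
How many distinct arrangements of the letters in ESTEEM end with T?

With the last slot taken by T, it remains to arrange the other 5 letters (ESEEM).
Those 5 letters have E appearing 3 times, giving (5)!/(3!) = 20.

20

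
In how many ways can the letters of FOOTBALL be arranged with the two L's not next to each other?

There are 8!/(2!·2!) = 10080 arrangements of FOOTBALL in total.
Arrangements with the L's together: treat LL as one letter, giving (7)!/(2!) = 2520.
Subtracting, 10080 − 2520 = 7560 arrangements keep the L's apart.

7560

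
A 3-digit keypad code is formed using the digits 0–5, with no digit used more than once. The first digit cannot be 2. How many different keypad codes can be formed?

100

The first digit has 6−1 = 5 choices (anything except 2).
The remaining 2 digits are filled from the other 5 symbols without repetition: 5 × 4 = 20.
Total: 5 × 20 = 100.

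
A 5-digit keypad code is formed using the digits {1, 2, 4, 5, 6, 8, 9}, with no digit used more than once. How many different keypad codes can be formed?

With no repetition, fill the 5 digits in order: 7 choices, then 6, down to 3.
That product is 7 × 6 × 5 × 4 × 3 = 2520.

2520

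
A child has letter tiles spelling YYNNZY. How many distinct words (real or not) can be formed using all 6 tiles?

60

YYNNZY has 6 letters with N appearing twice and Y appearing 3 times.
The number of distinct arrangements is 6!/(3!·2!) = 720/12 = 60.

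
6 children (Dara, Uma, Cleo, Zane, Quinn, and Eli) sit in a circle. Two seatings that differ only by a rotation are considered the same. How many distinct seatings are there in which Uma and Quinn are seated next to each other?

48

Treat {Uma, Quinn} as one unit (2 internal orders) and seat the resulting 5 units around the table: (4)! circular arrangements.
So 2 × (4)! = 2 × 24 = 48.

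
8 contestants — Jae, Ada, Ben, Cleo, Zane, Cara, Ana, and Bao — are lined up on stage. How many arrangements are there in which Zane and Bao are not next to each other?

There are 8! = 40320 arrangements in all. If Zane and Bao are adjacent, merging them into one block gives 2·(7)! = 10080 arrangements.
So 40320 − 10080 = 30240 arrangements keep them apart.

30240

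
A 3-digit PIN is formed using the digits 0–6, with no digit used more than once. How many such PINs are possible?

210

With no repetition, fill the 3 digits in order: 7 choices, then 6, down to 5.
7 × 6 × 5 = 210.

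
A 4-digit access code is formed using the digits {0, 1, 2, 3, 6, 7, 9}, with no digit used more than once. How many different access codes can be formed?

This is a permutation of 4 out of 7: P(7,4) = 7!/3!.
That product is 7 × 6 × 5 × 4 = 840.

840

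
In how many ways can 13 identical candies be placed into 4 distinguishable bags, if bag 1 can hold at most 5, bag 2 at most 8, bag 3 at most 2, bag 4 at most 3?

By stars and bars, unrestricted non-negative solutions to x_1+…+x_4 = 13 number C(13+3,3) = 560.
Subtract solutions that violate a single cap (substitute x_i' = x_i − (cap_i+1)): x_1 ≥ 6 gives C(10,3) = 120; x_2 ≥ 9 gives C(7,3) = 35; x_3 ≥ 3 gives C(13,3) = 286; x_4 ≥ 4 gives C(12,3) = 220. Together 661.
Add back pairs where two caps are both exceeded: 0 + 35 + 20 + 4 + 1 + 84 = 144.
Subtract triples: 0 + 0 + 1 + 0 = 1.
By inclusion–exclusion the count is 560 − 661 + 144 − 1 = 42.

42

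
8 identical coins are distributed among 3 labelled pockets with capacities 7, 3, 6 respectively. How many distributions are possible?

26

Without the upper bounds there are C(10,2) = 45 ways to split 8 among 3 pockets.
Subtract solutions that violate a single cap (substitute x_i' = x_i − (cap_i+1)): x_1 ≥ 8 gives C(2,2) = 1; x_2 ≥ 4 gives C(6,2) = 15; x_3 ≥ 7 gives C(3,2) = 3. Together 19.
No two caps can be exceeded simultaneously, so the pair terms are all 0.
By inclusion–exclusion the count is 45 − 19 + 0 = 26.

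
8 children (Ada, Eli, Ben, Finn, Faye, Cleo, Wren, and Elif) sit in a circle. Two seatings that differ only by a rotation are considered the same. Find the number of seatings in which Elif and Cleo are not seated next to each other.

3600

All circular seatings of 8 people number (7)! = 5040.
Those with Elif next to Cleo: fuse the pair into one unit and seat 7 units around a circle — 2·(6)! = 1440.
Subtracting, 5040 − 1440 = 3600.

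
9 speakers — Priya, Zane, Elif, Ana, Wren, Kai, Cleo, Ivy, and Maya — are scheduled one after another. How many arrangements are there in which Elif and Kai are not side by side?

282240

There are 9! = 362880 arrangements in all. If Elif and Kai are adjacent, merging them into one block gives 2·(8)! = 80640 arrangements.
Complementary counting: 362880 − 80640 = 282240.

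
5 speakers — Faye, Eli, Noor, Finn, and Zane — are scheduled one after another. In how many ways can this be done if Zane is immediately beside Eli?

Glue Zane and Eli into one block (2 internal orders), leaving 4 units to arrange in a row.
So the count is 2·(4)! = 48.

48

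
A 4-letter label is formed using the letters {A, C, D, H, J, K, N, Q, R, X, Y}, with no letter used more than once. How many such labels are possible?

This is a permutation of 4 out of 11: P(11,4) = 11!/7!.
11 × 10 × 9 × 8 = 7920.

7920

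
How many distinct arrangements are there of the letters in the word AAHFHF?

The 6 letters of AAHFHF have repeats: A appearing twice, F appearing twice, and H appearing twice.
Dividing 6! = 720 by 2!·2!·2! = 8 for the repeated letters gives 90.

90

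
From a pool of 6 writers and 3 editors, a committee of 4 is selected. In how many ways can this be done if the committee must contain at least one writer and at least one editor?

With no constraint there are C(9,4) = 126 possible selections.
Selections missing a whole group: no writers → C(3,4) = 0; no editors → C(6,4) = 15.
Both groups omitted at once is impossible, so 126 − 15 = 111.

111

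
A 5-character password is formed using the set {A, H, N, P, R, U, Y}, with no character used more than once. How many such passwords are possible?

This is a permutation of 5 out of 7: P(7,5) = 7!/2!.
7 × 6 × 5 × 4 × 3 = 2520.

2520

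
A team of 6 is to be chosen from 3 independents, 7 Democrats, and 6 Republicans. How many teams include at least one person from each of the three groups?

6006

Unrestricted: C(16,6) = 8008 ways to pick any 6 of the 16.
Selections missing a whole group: no independents → C(13,6) = 1716; no Democrats → C(9,6) = 84; no Republicans → C(10,6) = 210.
Add back selections omitting two groups (i.e. drawn from a single group): C(3,6) + C(7,6) + C(6,6) = 8.
By inclusion–exclusion: 8008 − 2010 + 8 = 6006.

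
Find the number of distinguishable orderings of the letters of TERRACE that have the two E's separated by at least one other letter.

There are 7!/(2!·2!) = 1260 arrangements of TERRACE in total.
Arrangements with the E's together: treat EE as one letter, giving (6)!/(2!) = 360.
Subtracting, 1260 − 360 = 900 arrangements keep the E's apart.

900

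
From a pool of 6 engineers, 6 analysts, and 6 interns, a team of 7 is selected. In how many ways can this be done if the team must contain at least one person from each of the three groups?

Unrestricted: C(18,7) = 31824 ways to pick any 7 of the 18.
Subtract selections that omit an entire group: no engineers → C(12,7) = 792; no analysts → C(12,7) = 792; no interns → C(12,7) = 792.
Add back selections omitting two groups (i.e. drawn from a single group): C(6,7) + C(6,7) + C(6,7) = 0.
By inclusion–exclusion: 31824 − 2376 + 0 = 29448.

29448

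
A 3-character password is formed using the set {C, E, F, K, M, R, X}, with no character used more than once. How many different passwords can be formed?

210

With no repetition, fill the 3 characters in order: 7 choices, then 6, down to 5.
That product is 7 × 6 × 5 = 210.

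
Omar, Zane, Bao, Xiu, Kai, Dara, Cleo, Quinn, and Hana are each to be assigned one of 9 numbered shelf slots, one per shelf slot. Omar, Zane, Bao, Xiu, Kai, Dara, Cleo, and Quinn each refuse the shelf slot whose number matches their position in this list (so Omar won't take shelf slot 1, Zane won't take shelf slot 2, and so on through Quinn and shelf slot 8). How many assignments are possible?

Let Aᵢ (for 1 ≤ i ≤ 8) be the placements that put person i in their forbidden shelf slot. Any j of these fix j positions, leaving (9−j)! ways to fill the rest, and there are C(8,j) ways to pick which j.
By inclusion–exclusion, the number of valid placements is Σ_{j=0}^{8} (−1)^j C(8,j)·(9−j)!.
Computing: 362880 − 322560 + 141120 − 40320 + 8400 − 1344 + 168 − 16 + 1 = 148329.

148329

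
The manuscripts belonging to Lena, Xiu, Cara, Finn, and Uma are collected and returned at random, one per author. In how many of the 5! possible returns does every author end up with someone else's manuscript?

44

Let Aᵢ be the assignments in which author i gets their own manuscript. We want the size of the complement of A₁∪…∪A_5.
By inclusion–exclusion this is Σ_{j=0}^{5} (−1)^j C(5,j)·(5−j)!.
Computing: 120 − 120 + 60 − 20 + 5 − 1 = 44.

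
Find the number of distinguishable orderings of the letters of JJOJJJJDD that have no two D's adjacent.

Total arrangements of JJOJJJJDD: 9!/(6!·2!) = 252.
If the two D's are adjacent, glue them into one block, leaving 8 items to arrange: (8)!/(6!) = 56 ways.
Hence 252 − 56 = 196.

196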